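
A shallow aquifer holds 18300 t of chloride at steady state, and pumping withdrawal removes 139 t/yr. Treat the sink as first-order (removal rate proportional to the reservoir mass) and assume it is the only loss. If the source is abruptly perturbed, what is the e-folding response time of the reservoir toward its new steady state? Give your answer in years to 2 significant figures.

For a linear reservoir the response time equals the residence time τ = M/F.
τ = 18300 / 139 = 131.7 yr.

130 yr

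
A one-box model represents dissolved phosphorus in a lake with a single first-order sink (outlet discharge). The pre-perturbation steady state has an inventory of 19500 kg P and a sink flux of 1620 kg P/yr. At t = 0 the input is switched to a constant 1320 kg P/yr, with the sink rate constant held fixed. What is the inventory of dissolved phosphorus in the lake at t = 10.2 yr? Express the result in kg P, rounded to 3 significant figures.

17400 kg P

The sink rate constant is k = F₀/M₀ = 1620/19500 = 0.08308 yr⁻¹.
Solving dM/dt = F₁ − kM with M(0) = M₀ gives M(t) = F₁/k + (M₀ − F₁/k)·e^(−kt).
F₁/k = 1320/0.08308 = 15889 kg P; kt = 0.08308 × 10.2 = 0.8474, e^(−kt) = 0.4285.
M(10.2) = 15889 + (19500 − 15889) × 0.4285 = 15889 + 1547 = 17436 kg P.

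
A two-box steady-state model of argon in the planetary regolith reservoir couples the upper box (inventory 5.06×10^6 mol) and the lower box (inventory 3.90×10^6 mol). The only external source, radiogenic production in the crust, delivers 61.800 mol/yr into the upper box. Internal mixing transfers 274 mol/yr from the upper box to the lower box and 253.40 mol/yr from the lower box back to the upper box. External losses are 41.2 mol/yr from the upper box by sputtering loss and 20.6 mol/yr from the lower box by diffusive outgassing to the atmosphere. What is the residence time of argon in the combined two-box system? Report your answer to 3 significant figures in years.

Treat the two boxes together as one reservoir: the mixing fluxes between them are internal recycling, so τ = ΣM / Σ(external losses).
M_total = 5.06×10^6 + 3.90×10^6 = 8.9600×10^6 mol.
ΣF_external_out = 41.2 + 20.6 = 61.800 mol/yr.
τ = M_total / ΣF_ext = 8.9600×10^6 / 61.800 = 145000 yr.

145000 yr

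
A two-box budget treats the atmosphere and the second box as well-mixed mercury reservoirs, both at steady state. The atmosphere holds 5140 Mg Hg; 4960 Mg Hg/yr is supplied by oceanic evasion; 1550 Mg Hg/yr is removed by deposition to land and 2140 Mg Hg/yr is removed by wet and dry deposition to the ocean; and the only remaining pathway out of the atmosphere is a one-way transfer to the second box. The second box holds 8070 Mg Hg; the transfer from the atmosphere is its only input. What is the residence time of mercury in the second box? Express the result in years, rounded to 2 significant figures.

6.4 yr

Balance the atmosphere: ΣF_in = 4960.0 Mg Hg/yr.
Transfer to the second box = ΣF_in − (1550 + 2140) = 1270.0 Mg Hg/yr.
At steady state the output of the second box equals its input, 1270.0 Mg Hg/yr.
τ = M / F = 8070 / 1270.0 = 6.354 yr.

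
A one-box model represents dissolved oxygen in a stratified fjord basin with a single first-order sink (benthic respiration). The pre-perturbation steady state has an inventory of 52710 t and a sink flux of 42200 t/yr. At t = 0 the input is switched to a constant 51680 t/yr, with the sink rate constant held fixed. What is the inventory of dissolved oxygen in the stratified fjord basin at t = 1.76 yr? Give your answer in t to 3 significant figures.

τ = M₀/F₀ = 52710/42200 = 1.249 yr; rate constant k = 1/τ.
New steady state M_∞ = F₁/k = F₁·τ = 51680 × 1.249 = 64551 t.
M(t) = M_∞ + (M₀ − M_∞)·e^(−t/τ); t/τ = 1.76/1.249 = 1.409, so e^(−t/τ) = 0.2444.
M(t) = 64551 − 11840 × 0.2444 = 61657 t.

61700 t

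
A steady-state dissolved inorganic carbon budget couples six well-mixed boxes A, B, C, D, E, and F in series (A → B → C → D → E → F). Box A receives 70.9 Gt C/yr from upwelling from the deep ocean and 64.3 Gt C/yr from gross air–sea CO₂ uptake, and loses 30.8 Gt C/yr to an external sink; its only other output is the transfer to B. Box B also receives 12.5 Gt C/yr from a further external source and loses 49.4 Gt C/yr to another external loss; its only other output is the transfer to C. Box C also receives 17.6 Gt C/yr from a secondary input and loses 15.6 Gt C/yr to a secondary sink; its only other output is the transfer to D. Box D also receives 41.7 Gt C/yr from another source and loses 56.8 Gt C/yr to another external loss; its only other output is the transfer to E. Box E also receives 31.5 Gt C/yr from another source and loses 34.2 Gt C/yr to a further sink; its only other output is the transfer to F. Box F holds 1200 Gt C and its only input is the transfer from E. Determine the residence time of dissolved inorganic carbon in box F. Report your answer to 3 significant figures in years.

Box A: F(A→B) = (70.9 + 64.3) − 30.8 = 104.40 Gt C/yr.
Box B: F(B→C) = (104.40 + 12.5) − 49.4 = 67.500 Gt C/yr.
Box C: F(C→D) = (67.500 + 17.6) − 15.6 = 69.500 Gt C/yr.
Box D: F(D→E) = (69.500 + 41.7) − 56.8 = 54.400 Gt C/yr.
Box E: F(E→F) = (54.400 + 31.5) − 34.2 = 51.700 Gt C/yr.
Box F throughput = its input = 51.700 Gt C/yr; τ = 1200 / 51.700 = 23.21 yr.

23.2 yr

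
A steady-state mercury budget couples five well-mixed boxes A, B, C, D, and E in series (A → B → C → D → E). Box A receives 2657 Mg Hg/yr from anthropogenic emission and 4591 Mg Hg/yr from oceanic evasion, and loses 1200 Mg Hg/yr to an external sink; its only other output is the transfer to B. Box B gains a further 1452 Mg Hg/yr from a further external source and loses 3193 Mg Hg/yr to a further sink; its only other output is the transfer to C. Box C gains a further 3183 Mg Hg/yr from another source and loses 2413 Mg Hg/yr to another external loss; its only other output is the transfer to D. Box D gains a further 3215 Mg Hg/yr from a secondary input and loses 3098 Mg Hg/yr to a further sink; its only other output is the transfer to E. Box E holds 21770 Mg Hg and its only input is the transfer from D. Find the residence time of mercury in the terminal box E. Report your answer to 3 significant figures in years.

Box A: F(A→B) = (2657 + 4591) − 1200 = 6048.0 Mg Hg/yr.
Box B: F(B→C) = (6048.0 + 1452) − 3193 = 4307.0 Mg Hg/yr.
Box C: F(C→D) = (4307.0 + 3183) − 2413 = 5077.0 Mg Hg/yr.
Box D: F(D→E) = (5077.0 + 3215) − 3098 = 5194.0 Mg Hg/yr.
Box E throughput = its input = 5194.0 Mg Hg/yr; τ = 21770 / 5194.0 = 4.191 yr.

4.19 yr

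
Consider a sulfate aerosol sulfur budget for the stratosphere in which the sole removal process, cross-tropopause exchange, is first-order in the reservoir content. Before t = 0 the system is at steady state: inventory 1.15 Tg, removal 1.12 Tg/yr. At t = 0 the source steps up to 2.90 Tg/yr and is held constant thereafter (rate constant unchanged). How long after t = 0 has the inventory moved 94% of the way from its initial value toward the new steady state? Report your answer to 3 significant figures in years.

2.89 yr

τ = M₀/F₀ = 1.15/1.12 = 1.027 yr.
The remaining gap fraction is e^(−t/τ); 94% covered ⇒ e^(−t/τ) = 0.0600.
t = −τ ln(0.0600) = 1.027 × 2.813 = 2.889 yr.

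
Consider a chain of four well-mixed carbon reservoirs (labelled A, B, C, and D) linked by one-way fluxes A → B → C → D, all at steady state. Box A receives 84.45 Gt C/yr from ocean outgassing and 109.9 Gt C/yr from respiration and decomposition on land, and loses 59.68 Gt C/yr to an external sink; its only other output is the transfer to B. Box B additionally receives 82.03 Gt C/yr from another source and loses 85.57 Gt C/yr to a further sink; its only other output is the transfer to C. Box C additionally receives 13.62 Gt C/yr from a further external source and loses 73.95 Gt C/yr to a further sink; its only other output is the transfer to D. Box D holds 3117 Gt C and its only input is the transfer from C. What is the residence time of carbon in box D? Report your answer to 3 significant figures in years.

Box A: F(A→B) = (84.45 + 109.9) − 59.68 = 134.67 Gt C/yr.
Box B: F(B→C) = (134.67 + 82.03) − 85.57 = 131.13 Gt C/yr.
Box C: F(C→D) = (131.13 + 13.62) − 73.95 = 70.800 Gt C/yr.
Box D throughput = its input = 70.800 Gt C/yr; τ = 3117 / 70.800 = 44.03 yr.

44.0 yr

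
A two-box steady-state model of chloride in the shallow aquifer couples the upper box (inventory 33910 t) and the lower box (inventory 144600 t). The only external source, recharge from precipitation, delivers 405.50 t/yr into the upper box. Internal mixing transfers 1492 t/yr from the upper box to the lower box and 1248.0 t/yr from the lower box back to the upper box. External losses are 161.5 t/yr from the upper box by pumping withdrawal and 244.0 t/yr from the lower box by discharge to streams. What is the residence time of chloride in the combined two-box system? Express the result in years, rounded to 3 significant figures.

440 yr

Residence time in the combined system uses the total inventory and the total *external* removal — internal exchanges between the two boxes cancel.
M_total = 33910 + 144600 = 178510 t.
ΣF_external_out = 161.5 + 244.0 = 405.50 t/yr.
τ = M_total / ΣF_ext = 178510 / 405.50 = 440.2 yr.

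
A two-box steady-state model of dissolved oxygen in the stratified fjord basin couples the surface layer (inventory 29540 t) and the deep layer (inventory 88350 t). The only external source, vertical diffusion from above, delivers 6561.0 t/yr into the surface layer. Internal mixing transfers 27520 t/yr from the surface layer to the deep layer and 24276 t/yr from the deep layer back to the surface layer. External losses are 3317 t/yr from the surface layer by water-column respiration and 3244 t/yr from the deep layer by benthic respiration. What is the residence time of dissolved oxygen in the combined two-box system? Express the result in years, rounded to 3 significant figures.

18.0 yr

For the system as a whole, the A↔B exchange is internal and contributes nothing to the throughput; only the external sinks remove mass.
M_total = 29540 + 88350 = 117890 t.
ΣF_external_out = 3317 + 3244 = 6561.0 t/yr.
τ = M_total / ΣF_ext = 117890 / 6561.0 = 17.97 yr.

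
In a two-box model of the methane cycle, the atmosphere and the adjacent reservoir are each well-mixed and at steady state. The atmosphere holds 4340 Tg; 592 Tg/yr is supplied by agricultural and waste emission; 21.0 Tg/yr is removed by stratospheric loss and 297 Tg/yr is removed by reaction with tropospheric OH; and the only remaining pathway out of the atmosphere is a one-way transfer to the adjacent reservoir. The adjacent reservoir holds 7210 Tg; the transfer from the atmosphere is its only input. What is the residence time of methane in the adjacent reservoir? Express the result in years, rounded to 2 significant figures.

26 yr

Balance the atmosphere: ΣF_in = 592.00 Tg/yr.
Transfer to the adjacent reservoir = ΣF_in − (21.0 + 297) = 274.00 Tg/yr.
At steady state the output of the adjacent reservoir equals its input, 274.00 Tg/yr.
τ = M / F = 7210 / 274.00 = 26.31 yr.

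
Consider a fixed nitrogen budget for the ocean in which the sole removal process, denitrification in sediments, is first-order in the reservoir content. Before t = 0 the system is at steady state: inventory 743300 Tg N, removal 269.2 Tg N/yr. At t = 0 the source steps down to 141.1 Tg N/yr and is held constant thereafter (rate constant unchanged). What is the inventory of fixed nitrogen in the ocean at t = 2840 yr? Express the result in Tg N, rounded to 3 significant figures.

516000 Tg N

Residence time τ = M₀/F₀ = 2761 yr. The eventual steady state is M_∞ = M₀·(F₁/F₀) = 743300 × 141.1/269.2 = 389600 Tg N.
The anomaly ΔM(t) = M(t) − M_∞ decays as ΔM₀·e^(−t/τ) with ΔM₀ = 743300 − 389600 = 353700 Tg N.
At t = 2840 yr, e^(−t/τ) = e^(−1.029) = 0.3575, so ΔM = 126500 Tg N and M = 389600 + 126500 = 516050 Tg N.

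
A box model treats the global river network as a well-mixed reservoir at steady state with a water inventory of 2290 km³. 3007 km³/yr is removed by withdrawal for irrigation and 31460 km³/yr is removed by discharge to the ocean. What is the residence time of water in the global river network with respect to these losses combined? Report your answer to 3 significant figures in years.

Total removal = 3007 + 31460 = 34467 km³/yr.
τ = M / ΣF_out = 2290 / 34467 = 0.06644 yr.

0.0664 yr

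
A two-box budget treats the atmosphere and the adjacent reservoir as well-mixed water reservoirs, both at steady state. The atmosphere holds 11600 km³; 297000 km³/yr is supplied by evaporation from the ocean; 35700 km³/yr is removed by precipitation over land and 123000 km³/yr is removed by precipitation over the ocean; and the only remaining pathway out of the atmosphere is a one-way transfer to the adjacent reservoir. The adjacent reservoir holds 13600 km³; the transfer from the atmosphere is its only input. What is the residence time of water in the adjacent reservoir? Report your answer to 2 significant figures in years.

0.098 yr

Balance the atmosphere: ΣF_in = 297000 km³/yr.
Transfer to the adjacent reservoir = ΣF_in − (35700 + 123000) = 138300 km³/yr.
At steady state the output of the adjacent reservoir equals its input, 138300 km³/yr.
τ = M / F = 13600 / 138300 = 0.09834 yr.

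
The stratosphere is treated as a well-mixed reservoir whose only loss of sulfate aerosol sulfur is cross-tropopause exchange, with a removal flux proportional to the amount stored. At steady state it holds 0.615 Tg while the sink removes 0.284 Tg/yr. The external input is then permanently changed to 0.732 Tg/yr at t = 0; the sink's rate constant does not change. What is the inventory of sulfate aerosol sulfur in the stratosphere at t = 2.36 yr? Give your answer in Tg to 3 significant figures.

1.26 Tg

The sink rate constant is k = F₀/M₀ = 0.284/0.615 = 0.4618 yr⁻¹.
Solving dM/dt = F₁ − kM with M(0) = M₀ gives M(t) = F₁/k + (M₀ − F₁/k)·e^(−kt).
F₁/k = 0.732/0.4618 = 1.5851 Tg; kt = 0.4618 × 2.36 = 1.090, e^(−kt) = 0.3363.
M(2.36) = 1.5851 + (0.615 − 1.5851) × 0.3363 = 1.5851 − 0.3262 = 1.2589 Tg.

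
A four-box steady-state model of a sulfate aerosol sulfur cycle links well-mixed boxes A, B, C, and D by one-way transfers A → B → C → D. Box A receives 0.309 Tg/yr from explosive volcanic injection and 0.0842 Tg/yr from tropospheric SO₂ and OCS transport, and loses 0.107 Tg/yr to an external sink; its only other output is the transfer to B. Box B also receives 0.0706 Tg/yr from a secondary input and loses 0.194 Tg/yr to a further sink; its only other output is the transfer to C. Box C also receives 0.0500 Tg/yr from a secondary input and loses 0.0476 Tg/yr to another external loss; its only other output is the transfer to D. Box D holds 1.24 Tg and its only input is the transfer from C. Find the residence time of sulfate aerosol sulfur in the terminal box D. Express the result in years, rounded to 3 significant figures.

Box A: F(A→B) = (0.309 + 0.0842) − 0.107 = 0.28620 Tg/yr.
Box B: F(B→C) = (0.28620 + 0.0706) − 0.194 = 0.16280 Tg/yr.
Box C: F(C→D) = (0.16280 + 0.0500) − 0.0476 = 0.16520 Tg/yr.
Box D throughput = its input = 0.16520 Tg/yr; τ = 1.24 / 0.16520 = 7.506 yr.

7.51 yr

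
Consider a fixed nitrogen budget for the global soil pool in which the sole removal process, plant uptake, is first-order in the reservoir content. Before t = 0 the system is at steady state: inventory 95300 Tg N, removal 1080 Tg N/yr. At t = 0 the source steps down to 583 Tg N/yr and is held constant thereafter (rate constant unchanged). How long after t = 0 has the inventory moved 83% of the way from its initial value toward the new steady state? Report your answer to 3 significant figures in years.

τ = M₀/F₀ = 95300/1080 = 88.24 yr.
The remaining gap fraction is e^(−t/τ); 83% covered ⇒ e^(−t/τ) = 0.170.
t = −τ ln(0.170) = 88.24 × 1.772 = 156.4 yr.

156 yr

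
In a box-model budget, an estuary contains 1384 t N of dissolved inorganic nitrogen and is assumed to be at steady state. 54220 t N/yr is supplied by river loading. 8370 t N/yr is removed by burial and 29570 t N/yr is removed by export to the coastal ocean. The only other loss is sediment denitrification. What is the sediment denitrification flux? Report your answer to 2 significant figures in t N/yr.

16000 t N/yr

At steady state ΣF_in = ΣF_out.
ΣF_in = 54220 t N/yr.
Sediment denitrification flux = ΣF_in − (8370 + 29570) = 54220 − 37940 = 16280 t N/yr.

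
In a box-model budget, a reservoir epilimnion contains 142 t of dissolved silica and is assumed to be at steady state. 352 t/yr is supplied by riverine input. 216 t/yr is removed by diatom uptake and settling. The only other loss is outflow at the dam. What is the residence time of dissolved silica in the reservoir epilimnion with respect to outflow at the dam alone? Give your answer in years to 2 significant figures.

1.0 yr

At steady state ΣF_in = ΣF_out.
ΣF_in = 352.00 t/yr.
Outflow at the dam flux = ΣF_in − (216) = 352.00 − 216.0 = 136.0 t/yr.
τ = M / F = 142 / 136.0 = 1.044 yr.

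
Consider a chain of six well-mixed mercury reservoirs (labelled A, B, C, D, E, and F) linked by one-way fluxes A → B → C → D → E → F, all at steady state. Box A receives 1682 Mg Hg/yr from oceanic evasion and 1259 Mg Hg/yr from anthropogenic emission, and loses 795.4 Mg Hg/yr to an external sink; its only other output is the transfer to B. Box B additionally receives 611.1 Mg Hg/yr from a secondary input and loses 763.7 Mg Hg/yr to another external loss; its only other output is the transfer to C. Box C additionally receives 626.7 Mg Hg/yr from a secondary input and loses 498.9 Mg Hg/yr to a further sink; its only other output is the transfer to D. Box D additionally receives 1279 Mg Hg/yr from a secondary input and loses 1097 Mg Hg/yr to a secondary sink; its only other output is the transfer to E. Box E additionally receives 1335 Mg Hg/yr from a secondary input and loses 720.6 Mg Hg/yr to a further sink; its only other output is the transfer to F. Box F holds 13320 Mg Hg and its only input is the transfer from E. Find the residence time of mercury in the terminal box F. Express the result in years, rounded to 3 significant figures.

4.57 yr

Box A: F(A→B) = (1682 + 1259) − 795.4 = 2145.6 Mg Hg/yr.
Box B: F(B→C) = (2145.6 + 611.1) − 763.7 = 1993.0 Mg Hg/yr.
Box C: F(C→D) = (1993.0 + 626.7) − 498.9 = 2120.8 Mg Hg/yr.
Box D: F(D→E) = (2120.8 + 1279) − 1097 = 2302.8 Mg Hg/yr.
Box E: F(E→F) = (2302.8 + 1335) − 720.6 = 2917.2 Mg Hg/yr.
Box F throughput = its input = 2917.2 Mg Hg/yr; τ = 13320 / 2917.2 = 4.566 yr.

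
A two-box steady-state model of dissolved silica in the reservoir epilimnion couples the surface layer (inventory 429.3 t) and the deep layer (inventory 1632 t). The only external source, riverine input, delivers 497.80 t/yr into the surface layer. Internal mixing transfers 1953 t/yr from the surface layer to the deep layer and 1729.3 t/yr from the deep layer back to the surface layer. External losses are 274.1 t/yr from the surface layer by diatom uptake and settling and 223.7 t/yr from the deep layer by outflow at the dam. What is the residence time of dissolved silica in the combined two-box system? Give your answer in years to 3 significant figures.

4.14 yr

For the system as a whole, the A↔B exchange is internal and contributes nothing to the throughput; only the external sinks remove mass.
M_total = 429.3 + 1632 = 2061.3 t.
ΣF_external_out = 274.1 + 223.7 = 497.80 t/yr.
τ = M_total / ΣF_ext = 2061.3 / 497.80 = 4.141 yr.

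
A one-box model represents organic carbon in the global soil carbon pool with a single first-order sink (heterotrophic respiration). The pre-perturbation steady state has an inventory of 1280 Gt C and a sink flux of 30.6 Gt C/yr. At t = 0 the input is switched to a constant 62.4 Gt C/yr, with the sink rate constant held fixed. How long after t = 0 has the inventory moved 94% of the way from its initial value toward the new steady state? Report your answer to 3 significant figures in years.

118 yr

τ = M₀/F₀ = 1280/30.6 = 41.83 yr.
The remaining gap fraction is e^(−t/τ); 94% covered ⇒ e^(−t/τ) = 0.0600.
t = −τ ln(0.0600) = 41.83 × 2.813 = 117.7 yr.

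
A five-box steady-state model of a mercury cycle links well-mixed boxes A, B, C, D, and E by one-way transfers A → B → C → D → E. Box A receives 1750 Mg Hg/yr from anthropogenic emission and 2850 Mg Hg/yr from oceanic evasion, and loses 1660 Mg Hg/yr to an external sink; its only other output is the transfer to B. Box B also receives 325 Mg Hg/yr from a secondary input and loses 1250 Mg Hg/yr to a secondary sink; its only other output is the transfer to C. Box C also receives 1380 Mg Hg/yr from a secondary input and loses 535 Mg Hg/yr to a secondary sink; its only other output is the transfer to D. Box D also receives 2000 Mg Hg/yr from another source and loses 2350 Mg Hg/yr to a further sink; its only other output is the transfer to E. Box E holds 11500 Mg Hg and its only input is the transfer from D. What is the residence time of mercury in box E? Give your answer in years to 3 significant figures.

4.58 yr

Box A: F(A→B) = (1750 + 2850) − 1660 = 2940.0 Mg Hg/yr.
Box B: F(B→C) = (2940.0 + 325) − 1250 = 2015.0 Mg Hg/yr.
Box C: F(C→D) = (2015.0 + 1380) − 535 = 2860.0 Mg Hg/yr.
Box D: F(D→E) = (2860.0 + 2000) − 2350 = 2510.0 Mg Hg/yr.
Box E throughput = its input = 2510.0 Mg Hg/yr; τ = 11500 / 2510.0 = 4.582 yr.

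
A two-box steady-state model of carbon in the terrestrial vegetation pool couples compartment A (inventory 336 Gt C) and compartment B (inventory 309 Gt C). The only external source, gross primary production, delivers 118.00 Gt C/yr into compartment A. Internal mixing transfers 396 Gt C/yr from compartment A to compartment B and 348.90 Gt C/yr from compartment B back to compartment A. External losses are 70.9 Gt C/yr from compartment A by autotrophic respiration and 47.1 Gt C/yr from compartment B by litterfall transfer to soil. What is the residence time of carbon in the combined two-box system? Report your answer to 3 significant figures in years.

For the system as a whole, the A↔B exchange is internal and contributes nothing to the throughput; only the external sinks remove mass.
M_total = 336 + 309 = 645.00 Gt C.
ΣF_external_out = 70.9 + 47.1 = 118.00 Gt C/yr.
τ = M_total / ΣF_ext = 645.00 / 118.00 = 5.466 yr.

5.47 yr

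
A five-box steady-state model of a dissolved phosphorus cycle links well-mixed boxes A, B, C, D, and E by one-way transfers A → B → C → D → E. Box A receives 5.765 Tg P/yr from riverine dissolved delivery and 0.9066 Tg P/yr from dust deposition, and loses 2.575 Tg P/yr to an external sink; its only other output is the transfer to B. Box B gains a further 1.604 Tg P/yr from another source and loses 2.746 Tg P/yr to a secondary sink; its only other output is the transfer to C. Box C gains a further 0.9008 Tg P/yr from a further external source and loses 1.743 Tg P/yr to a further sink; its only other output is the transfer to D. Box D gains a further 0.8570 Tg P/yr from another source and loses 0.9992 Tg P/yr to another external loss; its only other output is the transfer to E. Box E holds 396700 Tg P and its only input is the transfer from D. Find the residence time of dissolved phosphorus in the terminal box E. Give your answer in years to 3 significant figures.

Box A: F(A→B) = (5.765 + 0.9066) − 2.575 = 4.0966 Tg P/yr.
Box B: F(B→C) = (4.0966 + 1.604) − 2.746 = 2.9546 Tg P/yr.
Box C: F(C→D) = (2.9546 + 0.9008) − 1.743 = 2.1124 Tg P/yr.
Box D: F(D→E) = (2.1124 + 0.8570) − 0.9992 = 1.9702 Tg P/yr.
Box E throughput = its input = 1.9702 Tg P/yr; τ = 396700 / 1.9702 = 201400 yr.

201000 yr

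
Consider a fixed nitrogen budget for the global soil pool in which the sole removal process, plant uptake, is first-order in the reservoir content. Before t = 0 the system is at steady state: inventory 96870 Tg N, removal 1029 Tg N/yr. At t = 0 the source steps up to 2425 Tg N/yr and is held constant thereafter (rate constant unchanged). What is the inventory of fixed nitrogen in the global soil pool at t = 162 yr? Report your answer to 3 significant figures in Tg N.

The sink rate constant is k = F₀/M₀ = 1029/96870 = 0.01062 yr⁻¹.
Solving dM/dt = F₁ − kM with M(0) = M₀ gives M(t) = F₁/k + (M₀ − F₁/k)·e^(−kt).
F₁/k = 2425/0.01062 = 228290 Tg N; kt = 0.01062 × 162 = 1.721, e^(−kt) = 0.1789.
M(162) = 228290 + (96870 − 228290) × 0.1789 = 228290 − 23510 = 204780 Tg N.

205000 Tg N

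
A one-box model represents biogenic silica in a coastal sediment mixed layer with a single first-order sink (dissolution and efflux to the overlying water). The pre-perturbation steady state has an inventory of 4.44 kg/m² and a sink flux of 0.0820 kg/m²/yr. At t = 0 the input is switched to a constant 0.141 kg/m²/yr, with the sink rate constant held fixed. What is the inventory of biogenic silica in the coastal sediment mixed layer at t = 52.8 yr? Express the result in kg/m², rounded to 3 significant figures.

6.43 kg/m²

τ = M₀/F₀ = 4.44/0.0820 = 54.15 yr; rate constant k = 1/τ.
New steady state M_∞ = F₁/k = F₁·τ = 0.141 × 54.15 = 7.6346 kg/m².
M(t) = M_∞ + (M₀ − M_∞)·e^(−t/τ); t/τ = 52.8/54.15 = 0.9751, so e^(−t/τ) = 0.3771.
M(t) = 7.6346 − 3.195 × 0.3771 = 6.4298 kg/m².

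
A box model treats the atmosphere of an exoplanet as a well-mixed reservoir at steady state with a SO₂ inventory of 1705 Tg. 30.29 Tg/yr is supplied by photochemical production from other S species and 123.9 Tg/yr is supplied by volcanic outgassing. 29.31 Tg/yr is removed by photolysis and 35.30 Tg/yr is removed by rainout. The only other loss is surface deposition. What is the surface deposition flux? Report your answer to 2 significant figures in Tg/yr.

90 Tg/yr

At steady state ΣF_in = ΣF_out.
ΣF_in = 30.29 + 123.9 = 154.19 Tg/yr.
Surface deposition flux = ΣF_in − (29.31 + 35.30) = 154.19 − 64.61 = 89.58 Tg/yr.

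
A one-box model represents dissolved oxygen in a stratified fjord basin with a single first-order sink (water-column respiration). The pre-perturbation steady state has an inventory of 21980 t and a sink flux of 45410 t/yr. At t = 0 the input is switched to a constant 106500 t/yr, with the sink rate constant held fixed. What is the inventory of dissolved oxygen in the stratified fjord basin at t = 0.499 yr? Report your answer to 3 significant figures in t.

41000 t

τ = M₀/F₀ = 21980/45410 = 0.4840 yr; rate constant k = 1/τ.
New steady state M_∞ = F₁/k = F₁·τ = 106500 × 0.4840 = 51550 t.
M(t) = M_∞ + (M₀ − M_∞)·e^(−t/τ); t/τ = 0.499/0.4840 = 1.031, so e^(−t/τ) = 0.3567.
M(t) = 51550 − 29570 × 0.3567 = 41003 t.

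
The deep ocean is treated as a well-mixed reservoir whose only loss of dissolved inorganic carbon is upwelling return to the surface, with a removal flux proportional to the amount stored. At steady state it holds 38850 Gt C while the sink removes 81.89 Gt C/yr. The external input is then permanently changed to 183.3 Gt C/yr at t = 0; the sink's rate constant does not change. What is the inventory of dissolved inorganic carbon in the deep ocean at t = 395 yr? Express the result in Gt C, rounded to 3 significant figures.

66000 Gt C

Residence time τ = M₀/F₀ = 474.4 yr. The eventual steady state is M_∞ = M₀·(F₁/F₀) = 38850 × 183.3/81.89 = 86961 Gt C.
The anomaly ΔM(t) = M(t) − M_∞ decays as ΔM₀·e^(−t/τ) with ΔM₀ = 38850 − 86961 = −48110 Gt C.
At t = 395 yr, e^(−t/τ) = e^(−0.8326) = 0.4349, so ΔM = −20920 Gt C and M = 86961 − 20920 = 66037 Gt C.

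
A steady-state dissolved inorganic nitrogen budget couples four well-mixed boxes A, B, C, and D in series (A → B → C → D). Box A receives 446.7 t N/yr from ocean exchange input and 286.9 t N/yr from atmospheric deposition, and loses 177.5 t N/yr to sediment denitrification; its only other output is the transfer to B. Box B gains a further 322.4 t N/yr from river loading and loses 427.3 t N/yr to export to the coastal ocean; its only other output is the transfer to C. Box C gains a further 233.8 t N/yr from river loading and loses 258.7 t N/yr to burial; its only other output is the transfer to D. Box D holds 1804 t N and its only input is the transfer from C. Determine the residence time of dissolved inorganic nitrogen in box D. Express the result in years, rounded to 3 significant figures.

4.23 yr

Box A: F(A→B) = (446.7 + 286.9) − 177.5 = 556.10 t N/yr.
Box B: F(B→C) = (556.10 + 322.4) − 427.3 = 451.20 t N/yr.
Box C: F(C→D) = (451.20 + 233.8) − 258.7 = 426.30 t N/yr.
Box D throughput = its input = 426.30 t N/yr; τ = 1804 / 426.30 = 4.232 yr.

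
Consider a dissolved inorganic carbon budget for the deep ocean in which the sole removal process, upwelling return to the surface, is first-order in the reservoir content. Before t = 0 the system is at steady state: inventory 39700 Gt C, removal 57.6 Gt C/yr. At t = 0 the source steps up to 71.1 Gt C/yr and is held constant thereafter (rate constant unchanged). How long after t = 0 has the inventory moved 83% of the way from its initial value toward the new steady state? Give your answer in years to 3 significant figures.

1220 yr

τ = M₀/F₀ = 39700/57.6 = 689.2 yr.
The remaining gap fraction is e^(−t/τ); 83% covered ⇒ e^(−t/τ) = 0.170.
t = −τ ln(0.170) = 689.2 × 1.772 = 1221 yr.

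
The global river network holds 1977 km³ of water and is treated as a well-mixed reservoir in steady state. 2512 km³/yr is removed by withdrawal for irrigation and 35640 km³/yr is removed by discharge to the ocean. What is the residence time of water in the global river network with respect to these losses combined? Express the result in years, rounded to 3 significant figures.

0.0518 yr

Total removal = 2512 + 35640 = 38152 km³/yr.
τ = M / ΣF_out = 1977 / 38152 = 0.05182 yr.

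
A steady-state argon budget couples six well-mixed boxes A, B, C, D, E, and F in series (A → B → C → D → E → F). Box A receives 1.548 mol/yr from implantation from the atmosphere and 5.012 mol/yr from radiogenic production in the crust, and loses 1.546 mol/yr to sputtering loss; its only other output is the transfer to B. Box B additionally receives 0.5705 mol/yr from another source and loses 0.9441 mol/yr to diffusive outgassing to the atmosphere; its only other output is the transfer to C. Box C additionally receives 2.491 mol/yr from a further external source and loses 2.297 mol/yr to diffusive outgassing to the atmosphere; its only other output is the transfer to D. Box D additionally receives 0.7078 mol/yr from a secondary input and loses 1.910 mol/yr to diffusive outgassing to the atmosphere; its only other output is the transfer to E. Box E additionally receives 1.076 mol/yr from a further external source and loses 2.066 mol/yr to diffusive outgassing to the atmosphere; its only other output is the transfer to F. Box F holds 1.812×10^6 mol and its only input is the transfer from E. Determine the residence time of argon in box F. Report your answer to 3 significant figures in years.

686000 yr

Box A: F(A→B) = (1.548 + 5.012) − 1.546 = 5.0140 mol/yr.
Box B: F(B→C) = (5.0140 + 0.5705) − 0.9441 = 4.6404 mol/yr.
Box C: F(C→D) = (4.6404 + 2.491) − 2.297 = 4.8344 mol/yr.
Box D: F(D→E) = (4.8344 + 0.7078) − 1.910 = 3.6322 mol/yr.
Box E: F(E→F) = (3.6322 + 1.076) − 2.066 = 2.6422 mol/yr.
Box F throughput = its input = 2.6422 mol/yr; τ = 1.812×10^6 / 2.6422 = 685800 yr.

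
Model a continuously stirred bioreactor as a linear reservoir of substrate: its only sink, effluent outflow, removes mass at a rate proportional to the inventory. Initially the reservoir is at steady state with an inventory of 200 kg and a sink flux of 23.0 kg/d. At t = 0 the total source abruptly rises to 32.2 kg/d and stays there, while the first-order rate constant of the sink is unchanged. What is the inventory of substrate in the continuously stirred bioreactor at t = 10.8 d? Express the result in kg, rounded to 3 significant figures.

257 kg

The sink rate constant is k = F₀/M₀ = 23.0/200 = 0.1150 d⁻¹.
Solving dM/dt = F₁ − kM with M(0) = M₀ gives M(t) = F₁/k + (M₀ − F₁/k)·e^(−kt).
F₁/k = 32.2/0.1150 = 280.00 kg; kt = 0.1150 × 10.8 = 1.242, e^(−kt) = 0.2888.
M(10.8) = 280.00 + (200 − 280.00) × 0.2888 = 280.00 − 23.10 = 256.90 kg.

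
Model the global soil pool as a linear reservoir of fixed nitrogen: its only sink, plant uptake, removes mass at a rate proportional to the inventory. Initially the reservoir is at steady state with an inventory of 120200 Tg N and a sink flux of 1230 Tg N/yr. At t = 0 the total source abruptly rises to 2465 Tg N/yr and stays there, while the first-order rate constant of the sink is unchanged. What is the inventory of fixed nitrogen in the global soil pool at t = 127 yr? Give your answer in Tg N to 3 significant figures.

208000 Tg N

Residence time τ = M₀/F₀ = 97.72 yr. The eventual steady state is M_∞ = M₀·(F₁/F₀) = 120200 × 2465/1230 = 240890 Tg N.
The anomaly ΔM(t) = M(t) − M_∞ decays as ΔM₀·e^(−t/τ) with ΔM₀ = 120200 − 240890 = −120700 Tg N.
At t = 127 yr, e^(−t/τ) = e^(−1.300) = 0.2726, so ΔM = −32910 Tg N and M = 240890 − 32910 = 207980 Tg N.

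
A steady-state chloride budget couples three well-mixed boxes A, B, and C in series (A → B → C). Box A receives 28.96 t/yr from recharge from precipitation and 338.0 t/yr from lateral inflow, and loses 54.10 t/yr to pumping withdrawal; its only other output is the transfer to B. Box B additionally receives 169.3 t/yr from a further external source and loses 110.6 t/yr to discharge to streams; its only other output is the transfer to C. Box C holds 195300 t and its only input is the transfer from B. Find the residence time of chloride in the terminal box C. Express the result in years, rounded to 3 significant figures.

526 yr

Box A: F(A→B) = (28.96 + 338.0) − 54.10 = 312.86 t/yr.
Box B: F(B→C) = (312.86 + 169.3) − 110.6 = 371.56 t/yr.
Box C throughput = its input = 371.56 t/yr; τ = 195300 / 371.56 = 525.6 yr.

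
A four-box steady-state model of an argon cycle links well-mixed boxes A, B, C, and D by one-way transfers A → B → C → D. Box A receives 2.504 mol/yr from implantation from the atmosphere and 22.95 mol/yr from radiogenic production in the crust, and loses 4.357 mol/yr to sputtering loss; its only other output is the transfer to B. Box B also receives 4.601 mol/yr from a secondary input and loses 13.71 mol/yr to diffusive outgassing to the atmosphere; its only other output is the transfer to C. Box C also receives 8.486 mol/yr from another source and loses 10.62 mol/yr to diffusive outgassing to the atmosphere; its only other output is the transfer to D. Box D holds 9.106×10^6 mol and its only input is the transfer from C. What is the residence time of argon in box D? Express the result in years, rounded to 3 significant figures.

Box A: F(A→B) = (2.504 + 22.95) − 4.357 = 21.097 mol/yr.
Box B: F(B→C) = (21.097 + 4.601) − 13.71 = 11.988 mol/yr.
Box C: F(C→D) = (11.988 + 8.486) − 10.62 = 9.8540 mol/yr.
Box D throughput = its input = 9.8540 mol/yr; τ = 9.106×10^6 / 9.8540 = 924100 yr.

924000 yr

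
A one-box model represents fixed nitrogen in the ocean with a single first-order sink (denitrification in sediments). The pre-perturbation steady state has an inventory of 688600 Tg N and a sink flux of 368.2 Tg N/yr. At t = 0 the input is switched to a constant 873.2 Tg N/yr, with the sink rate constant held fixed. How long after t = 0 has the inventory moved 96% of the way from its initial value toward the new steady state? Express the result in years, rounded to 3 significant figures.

τ = M₀/F₀ = 688600/368.2 = 1870 yr.
The remaining gap fraction is e^(−t/τ); 96% covered ⇒ e^(−t/τ) = 0.0400.
t = −τ ln(0.0400) = 1870 × 3.219 = 6020 yr.

6020 yr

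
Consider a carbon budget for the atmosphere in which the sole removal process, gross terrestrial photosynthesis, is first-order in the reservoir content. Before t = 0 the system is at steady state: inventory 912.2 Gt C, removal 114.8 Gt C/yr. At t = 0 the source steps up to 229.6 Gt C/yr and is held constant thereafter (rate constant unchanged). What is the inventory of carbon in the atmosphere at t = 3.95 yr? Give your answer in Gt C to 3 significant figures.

1270 Gt C

The sink rate constant is k = F₀/M₀ = 114.8/912.2 = 0.1258 yr⁻¹.
Solving dM/dt = F₁ − kM with M(0) = M₀ gives M(t) = F₁/k + (M₀ − F₁/k)·e^(−kt).
F₁/k = 229.6/0.1258 = 1824.4 Gt C; kt = 0.1258 × 3.95 = 0.4971, e^(−kt) = 0.6083.
M(3.95) = 1824.4 + (912.2 − 1824.4) × 0.6083 = 1824.4 − 554.9 = 1269.5 Gt C.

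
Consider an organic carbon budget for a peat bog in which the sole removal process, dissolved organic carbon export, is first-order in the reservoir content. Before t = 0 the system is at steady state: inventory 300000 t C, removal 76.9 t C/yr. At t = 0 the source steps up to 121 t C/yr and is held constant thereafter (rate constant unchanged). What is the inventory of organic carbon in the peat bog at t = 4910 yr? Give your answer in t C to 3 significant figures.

423000 t C

τ = M₀/F₀ = 300000/76.9 = 3901 yr; rate constant k = 1/τ.
New steady state M_∞ = F₁/k = F₁·τ = 121 × 3901 = 472040 t C.
M(t) = M_∞ + (M₀ − M_∞)·e^(−t/τ); t/τ = 4910/3901 = 1.259, so e^(−t/τ) = 0.2841.
M(t) = 472040 − 172000 × 0.2841 = 423170 t C.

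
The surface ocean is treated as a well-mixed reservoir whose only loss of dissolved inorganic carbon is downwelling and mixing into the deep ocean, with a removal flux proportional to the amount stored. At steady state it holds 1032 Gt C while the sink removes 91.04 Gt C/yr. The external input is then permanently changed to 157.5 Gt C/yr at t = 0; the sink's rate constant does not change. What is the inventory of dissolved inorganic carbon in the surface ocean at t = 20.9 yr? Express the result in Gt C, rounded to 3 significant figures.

1670 Gt C

Residence time τ = M₀/F₀ = 11.34 yr. The eventual steady state is M_∞ = M₀·(F₁/F₀) = 1032 × 157.5/91.04 = 1785.4 Gt C.
The anomaly ΔM(t) = M(t) − M_∞ decays as ΔM₀·e^(−t/τ) with ΔM₀ = 1032 − 1785.4 = −753.4 Gt C.
At t = 20.9 yr, e^(−t/τ) = e^(−1.844) = 0.1582, so ΔM = −119.2 Gt C and M = 1785.4 − 119.2 = 1666.2 Gt C.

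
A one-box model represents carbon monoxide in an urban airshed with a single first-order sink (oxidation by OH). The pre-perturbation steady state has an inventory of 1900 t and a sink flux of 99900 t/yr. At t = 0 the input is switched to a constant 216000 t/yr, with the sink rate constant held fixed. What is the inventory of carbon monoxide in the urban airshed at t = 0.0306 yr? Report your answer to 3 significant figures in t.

The sink rate constant is k = F₀/M₀ = 99900/1900 = 52.58 yr⁻¹.
Solving dM/dt = F₁ − kM with M(0) = M₀ gives M(t) = F₁/k + (M₀ − F₁/k)·e^(−kt).
F₁/k = 216000/52.58 = 4108.1 t; kt = 52.58 × 0.0306 = 1.609, e^(−kt) = 0.2001.
M(0.0306) = 4108.1 + (1900 − 4108.1) × 0.2001 = 4108.1 − 441.9 = 3666.3 t.

3670 t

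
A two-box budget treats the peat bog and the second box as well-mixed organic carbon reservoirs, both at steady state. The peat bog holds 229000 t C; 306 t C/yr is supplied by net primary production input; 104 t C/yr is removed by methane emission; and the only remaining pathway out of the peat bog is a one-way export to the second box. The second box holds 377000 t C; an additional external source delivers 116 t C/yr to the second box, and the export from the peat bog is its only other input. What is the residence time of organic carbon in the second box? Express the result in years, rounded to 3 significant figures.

Balance the peat bog: ΣF_in = 306.00 t C/yr.
Export to the second box = ΣF_in − (104) = 202.00 t C/yr.
Total input to the second box = 202.00 + 116 = 318.00 t C/yr; at steady state this equals its total output.
τ = M / F = 377000 / 318.00 = 1186 yr.

1190 yr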